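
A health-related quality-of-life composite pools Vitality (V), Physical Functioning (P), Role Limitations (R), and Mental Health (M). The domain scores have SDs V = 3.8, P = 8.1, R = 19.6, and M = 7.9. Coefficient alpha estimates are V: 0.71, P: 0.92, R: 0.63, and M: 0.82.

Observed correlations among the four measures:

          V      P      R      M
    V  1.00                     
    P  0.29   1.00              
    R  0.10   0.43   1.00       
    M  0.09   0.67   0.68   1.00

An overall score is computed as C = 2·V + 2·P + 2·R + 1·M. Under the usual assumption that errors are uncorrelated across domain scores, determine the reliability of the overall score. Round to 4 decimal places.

0.8070

Var(C) = 2²·3.8² + 2²·8.1² + 2²·19.6² + 7.9² + 2·[4·3.8·8.1·0.29 + 4·3.8·19.6·0.10 + 2·3.8·7.9·0.09 + 4·8.1·19.6·0.43 + 2·8.1·7.9·0.67 + 2·19.6·7.9·0.68] = 1919.25 + 1280.59 = 3199.84.
Under uncorrelated errors the observed covariances equal the true-score covariances, so only the own-variance terms attenuate.
True-score variance = [2²·3.8²·0.71 + 2²·8.1²·0.92 + 2²·19.6²·0.63 + 7.9²·0.82] + 1280.59 = 1301.71 + 1280.59 = 2582.31.
Reliability = 2582.31 / 3199.84 = 0.8070.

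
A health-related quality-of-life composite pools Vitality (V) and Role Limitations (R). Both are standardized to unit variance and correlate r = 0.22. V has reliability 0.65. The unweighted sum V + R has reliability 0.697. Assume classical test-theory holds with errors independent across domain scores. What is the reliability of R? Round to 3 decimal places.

0.611

Var(V+R) = 2 + 2·0.22 = 2.440.
True-score variance = ρ_V + ρ_R + 2·0.22, so 0.697 = (0.65 + ρ_R + 0.44) / 2.440.
ρ_R = 0.697·2.440 − 0.65 − 0.44 = 0.611.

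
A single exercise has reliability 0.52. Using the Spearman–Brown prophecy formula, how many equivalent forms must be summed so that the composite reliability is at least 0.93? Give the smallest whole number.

k ≥ ρ*(1−ρ₁)/(ρ₁(1−ρ*)) = 0.93·0.48 / (0.52·0.07) = 12.264.
Smallest integer k = 13.

13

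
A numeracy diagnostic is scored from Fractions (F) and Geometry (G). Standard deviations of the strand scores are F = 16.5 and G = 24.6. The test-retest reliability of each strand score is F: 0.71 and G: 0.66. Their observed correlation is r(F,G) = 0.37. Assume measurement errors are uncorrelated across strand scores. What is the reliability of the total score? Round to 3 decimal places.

Var(F+G) = 16.5² + 24.6² + 2·[16.5·24.6·0.37] = 877.41 + 300.366 = 1177.78.
Because errors are independent across components, Cov(Tᵢ,Tⱼ) = Cov(Xᵢ,Xⱼ); the off-diagonal part of the true-score variance is the same as above.
True-score variance = [16.5²·0.71 + 24.6²·0.66] + 300.366 = 592.703 + 300.366 = 893.069.
Reliability = 893.069 / 1177.78 = 0.758.

0.758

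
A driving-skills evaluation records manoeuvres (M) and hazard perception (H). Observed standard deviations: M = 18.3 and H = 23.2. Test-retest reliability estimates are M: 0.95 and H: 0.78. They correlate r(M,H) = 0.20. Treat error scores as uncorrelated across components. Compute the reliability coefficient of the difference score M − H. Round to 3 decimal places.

0.808

Var(M−H) = 18.3² + 23.2² − 2·18.3·23.2·0.20 = 873.13 − 169.824 = 703.306.
Because errors are independent across components, Cov(Tᵢ,Tⱼ) = Cov(Xᵢ,Xⱼ); the off-diagonal part of the true-score variance is the same as above.
True-score variance = [18.3²·0.95 + 23.2²·0.78] − 169.824 = 737.973 − 169.824 = 568.149.
Reliability = 568.149 / 703.306 = 0.808.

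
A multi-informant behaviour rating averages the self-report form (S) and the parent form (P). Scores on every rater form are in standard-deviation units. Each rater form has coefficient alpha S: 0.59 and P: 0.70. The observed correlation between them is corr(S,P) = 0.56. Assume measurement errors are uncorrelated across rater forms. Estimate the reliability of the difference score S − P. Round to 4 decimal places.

0.1932

Var(S−P) = 1 + 1 − 2·0.56 = 2 − 1.12 = 0.88.
With uncorrelated errors the cross-covariances are all true-score covariance, so they carry over unchanged; only the diagonal terms shrink to ρᵢσᵢ².
True-score variance = [0.59 + 0.70] − 1.12 = 1.29 − 1.12 = 0.17.
Reliability = 0.17 / 0.88 = 0.1932.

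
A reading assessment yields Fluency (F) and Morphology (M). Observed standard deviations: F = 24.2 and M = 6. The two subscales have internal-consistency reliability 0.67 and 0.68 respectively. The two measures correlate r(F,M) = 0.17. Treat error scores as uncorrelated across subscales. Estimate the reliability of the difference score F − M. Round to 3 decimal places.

Var(F−M) = 24.2² + 6² − 2·24.2·6·0.17 = 621.64 − 49.368 = 572.272.
Because errors are independent across components, Cov(Tᵢ,Tⱼ) = Cov(Xᵢ,Xⱼ); the off-diagonal part of the true-score variance is the same as above.
True-score variance = [24.2²·0.67 + 6²·0.68] − 49.368 = 416.859 − 49.368 = 367.491.
Reliability = 367.491 / 572.272 = 0.642.

0.642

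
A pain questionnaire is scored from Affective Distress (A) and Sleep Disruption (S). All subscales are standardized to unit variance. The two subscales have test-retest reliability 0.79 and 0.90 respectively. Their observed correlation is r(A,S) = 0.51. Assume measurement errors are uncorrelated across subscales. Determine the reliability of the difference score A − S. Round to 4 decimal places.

0.6837

Var(A−S) = 1 + 1 − 2·0.51 = 2 − 1.02 = 0.98.
Because errors are independent across components, Cov(Tᵢ,Tⱼ) = Cov(Xᵢ,Xⱼ); the off-diagonal part of the true-score variance is the same as above.
True-score variance = [0.79 + 0.90] − 1.02 = 1.69 − 1.02 = 0.67.
Reliability = 0.67 / 0.98 = 0.6837.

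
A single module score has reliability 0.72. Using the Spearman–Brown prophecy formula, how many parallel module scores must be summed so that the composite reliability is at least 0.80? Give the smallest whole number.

2

k ≥ ρ*(1−ρ₁)/(ρ₁(1−ρ*)) = 0.80·0.28 / (0.72·0.20) = 1.556.
Smallest integer k = 2.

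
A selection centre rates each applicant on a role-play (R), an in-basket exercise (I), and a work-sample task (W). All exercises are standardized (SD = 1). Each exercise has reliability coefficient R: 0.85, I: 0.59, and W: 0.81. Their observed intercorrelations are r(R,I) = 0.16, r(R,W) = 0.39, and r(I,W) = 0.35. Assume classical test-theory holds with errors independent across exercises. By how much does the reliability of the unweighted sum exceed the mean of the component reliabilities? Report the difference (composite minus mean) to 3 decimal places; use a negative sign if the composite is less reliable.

Var(sum) = 3 + 1.8 = 4.8; true-score variance = 2.25 + 1.8 = 4.05; composite reliability = 0.8438.
Mean component reliability = 0.7500.
Difference = 0.8438 − 0.7500 = 0.094.

0.094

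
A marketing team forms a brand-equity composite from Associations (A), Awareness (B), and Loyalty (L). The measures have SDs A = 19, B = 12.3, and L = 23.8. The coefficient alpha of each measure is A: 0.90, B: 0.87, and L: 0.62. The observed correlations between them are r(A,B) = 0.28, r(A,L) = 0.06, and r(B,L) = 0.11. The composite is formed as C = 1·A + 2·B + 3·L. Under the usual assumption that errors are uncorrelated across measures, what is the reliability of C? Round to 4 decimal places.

0.7015

Var(C) = 19² + 2²·12.3² + 3²·23.8² + 2·[2·19·12.3·0.28 + 3·19·23.8·0.06 + 6·12.3·23.8·0.11] = 6064.12 + 810.953 = 6875.07.
With uncorrelated errors the cross-covariances are all true-score covariance, so they carry over unchanged; only the diagonal terms shrink to ρᵢσᵢ².
True-score variance = [19²·0.90 + 2²·12.3²·0.87 + 3²·23.8²·0.62] + 810.953 = 4012.12 + 810.953 = 4823.08.
Reliability = 4823.08 / 6875.07 = 0.7015.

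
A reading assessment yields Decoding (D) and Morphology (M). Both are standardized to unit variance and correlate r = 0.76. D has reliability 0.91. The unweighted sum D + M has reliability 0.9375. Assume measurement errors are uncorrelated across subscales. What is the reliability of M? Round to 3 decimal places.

0.870

Var(D+M) = 2 + 2·0.76 = 3.520.
True-score variance = ρ_D + ρ_M + 2·0.76, so 0.9375 = (0.91 + ρ_M + 1.52) / 3.520.
ρ_M = 0.9375·3.520 − 0.91 − 1.52 = 0.870.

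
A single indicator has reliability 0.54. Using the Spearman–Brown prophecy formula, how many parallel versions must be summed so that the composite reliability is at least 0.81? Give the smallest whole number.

4

k ≥ ρ*(1−ρ₁)/(ρ₁(1−ρ*)) = 0.81·0.46 / (0.54·0.19) = 3.632.
Smallest integer k = 4.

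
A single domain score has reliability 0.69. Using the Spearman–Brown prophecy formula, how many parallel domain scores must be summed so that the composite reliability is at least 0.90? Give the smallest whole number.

k ≥ ρ*(1−ρ₁)/(ρ₁(1−ρ*)) = 0.90·0.31 / (0.69·0.10) = 4.043.
Smallest integer k = 5.

5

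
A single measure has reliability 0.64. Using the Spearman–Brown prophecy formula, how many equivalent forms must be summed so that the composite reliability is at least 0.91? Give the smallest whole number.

k ≥ ρ*(1−ρ₁)/(ρ₁(1−ρ*)) = 0.91·0.36 / (0.64·0.09) = 5.688.
Smallest integer k = 6.

6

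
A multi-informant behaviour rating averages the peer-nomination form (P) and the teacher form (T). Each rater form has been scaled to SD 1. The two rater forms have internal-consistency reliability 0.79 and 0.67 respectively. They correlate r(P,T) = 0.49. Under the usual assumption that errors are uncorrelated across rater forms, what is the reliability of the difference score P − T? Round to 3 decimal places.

0.471

Var(P−T) = 1 + 1 − 2·0.49 = 2 − 0.98 = 1.02.
With uncorrelated errors the cross-covariances are all true-score covariance, so they carry over unchanged; only the diagonal terms shrink to ρᵢσᵢ².
True-score variance = [0.79 + 0.67] − 0.98 = 1.46 − 0.98 = 0.48.
Reliability = 0.48 / 1.02 = 0.471.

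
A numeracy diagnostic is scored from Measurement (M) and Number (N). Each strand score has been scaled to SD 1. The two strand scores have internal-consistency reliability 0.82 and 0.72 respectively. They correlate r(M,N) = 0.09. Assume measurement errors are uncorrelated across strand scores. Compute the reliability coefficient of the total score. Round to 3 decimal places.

0.789

Var(M+N) = 2 + 2·[0.09] = 2 + 0.18 = 2.18.
Under uncorrelated errors the observed covariances equal the true-score covariances, so only the own-variance terms attenuate.
True-score variance = [0.82 + 0.72] + 0.18 = 1.54 + 0.18 = 1.72.
Reliability = 1.72 / 2.18 = 0.789.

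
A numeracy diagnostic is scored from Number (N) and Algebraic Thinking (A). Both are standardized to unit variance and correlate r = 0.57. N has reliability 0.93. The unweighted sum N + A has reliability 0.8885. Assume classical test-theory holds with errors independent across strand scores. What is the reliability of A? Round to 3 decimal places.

Var(N+A) = 2 + 2·0.57 = 3.140.
True-score variance = ρ_N + ρ_A + 2·0.57, so 0.8885 = (0.93 + ρ_A + 1.14) / 3.140.
ρ_A = 0.8885·3.140 − 0.93 − 1.14 = 0.720.

0.720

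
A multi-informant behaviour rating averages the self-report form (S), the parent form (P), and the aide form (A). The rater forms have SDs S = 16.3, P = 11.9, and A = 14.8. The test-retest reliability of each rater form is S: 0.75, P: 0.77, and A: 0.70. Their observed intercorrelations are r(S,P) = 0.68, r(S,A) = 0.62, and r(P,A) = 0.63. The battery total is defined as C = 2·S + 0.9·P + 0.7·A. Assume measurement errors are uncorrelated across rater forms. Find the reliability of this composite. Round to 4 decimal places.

Var(C) = 2²·16.3² + 0.9²·11.9² + 0.7²·14.8² + 2·[1.8·16.3·11.9·0.68 + 1.4·16.3·14.8·0.62 + 0.63·11.9·14.8·0.63] = 1284.79 + 1033.44 = 2318.23.
Under uncorrelated errors the observed covariances equal the true-score covariances, so only the own-variance terms attenuate.
True-score variance = [2²·16.3²·0.75 + 0.9²·11.9²·0.77 + 0.7²·14.8²·0.70] + 1033.44 = 960.523 + 1033.44 = 1993.96.
Reliability = 1993.96 / 2318.23 = 0.8601.

0.8601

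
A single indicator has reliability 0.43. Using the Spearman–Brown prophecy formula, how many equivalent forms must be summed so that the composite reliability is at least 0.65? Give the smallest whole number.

k ≥ ρ*(1−ρ₁)/(ρ₁(1−ρ*)) = 0.65·0.57 / (0.43·0.35) = 2.462.
Smallest integer k = 3.

3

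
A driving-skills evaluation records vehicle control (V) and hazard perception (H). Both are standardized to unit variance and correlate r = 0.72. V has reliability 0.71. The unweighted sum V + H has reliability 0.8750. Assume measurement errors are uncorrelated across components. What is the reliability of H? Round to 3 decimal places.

Var(V+H) = 2 + 2·0.72 = 3.440.
True-score variance = ρ_V + ρ_H + 2·0.72, so 0.8750 = (0.71 + ρ_H + 1.44) / 3.440.
ρ_H = 0.8750·3.440 − 0.71 − 1.44 = 0.860.

0.860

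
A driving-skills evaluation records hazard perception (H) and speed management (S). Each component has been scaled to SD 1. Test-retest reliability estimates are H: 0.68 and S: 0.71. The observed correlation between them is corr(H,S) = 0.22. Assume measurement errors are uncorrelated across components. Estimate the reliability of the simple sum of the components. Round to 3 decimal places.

Var(H+S) = 2 + 2·[0.22] = 2 + 0.44 = 2.44.
Because errors are independent across components, Cov(Tᵢ,Tⱼ) = Cov(Xᵢ,Xⱼ); the off-diagonal part of the true-score variance is the same as above.
True-score variance = [0.68 + 0.71] + 0.44 = 1.39 + 0.44 = 1.83.
Reliability = 1.83 / 2.44 = 0.750.

0.750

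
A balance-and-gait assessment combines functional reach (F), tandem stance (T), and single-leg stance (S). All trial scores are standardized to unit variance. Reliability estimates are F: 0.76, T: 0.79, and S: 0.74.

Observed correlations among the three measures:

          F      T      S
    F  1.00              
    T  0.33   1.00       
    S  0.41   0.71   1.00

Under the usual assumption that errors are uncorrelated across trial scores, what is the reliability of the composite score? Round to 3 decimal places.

Var(F+T+S) = 3 + 2·[0.33 + 0.41 + 0.71] = 3 + 2.9 = 5.9.
Because errors are independent across components, Cov(Tᵢ,Tⱼ) = Cov(Xᵢ,Xⱼ); the off-diagonal part of the true-score variance is the same as above.
True-score variance = [0.76 + 0.79 + 0.74] + 2.9 = 2.29 + 2.9 = 5.19.
Reliability = 5.19 / 5.9 = 0.880.

0.880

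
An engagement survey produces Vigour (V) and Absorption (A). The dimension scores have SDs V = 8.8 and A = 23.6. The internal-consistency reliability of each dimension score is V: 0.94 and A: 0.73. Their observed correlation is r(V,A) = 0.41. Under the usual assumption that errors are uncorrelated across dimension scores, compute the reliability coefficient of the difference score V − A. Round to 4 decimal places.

Var(V−A) = 8.8² + 23.6² − 2·8.8·23.6·0.41 = 634.4 − 170.298 = 464.102.
With uncorrelated errors the cross-covariances are all true-score covariance, so they carry over unchanged; only the diagonal terms shrink to ρᵢσᵢ².
True-score variance = [8.8²·0.94 + 23.6²·0.73] − 170.298 = 479.374 − 170.298 = 309.077.
Reliability = 309.077 / 464.102 = 0.6660.

0.6660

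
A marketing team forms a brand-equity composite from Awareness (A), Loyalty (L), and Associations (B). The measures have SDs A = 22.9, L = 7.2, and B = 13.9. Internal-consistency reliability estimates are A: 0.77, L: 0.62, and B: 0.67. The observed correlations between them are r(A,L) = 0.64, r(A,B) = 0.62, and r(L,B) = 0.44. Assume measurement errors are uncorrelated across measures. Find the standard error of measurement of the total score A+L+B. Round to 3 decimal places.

Var(total) = 769.46 + 693.821 = 1463.28.
True-score variance = 565.387 + 693.821 = 1259.21, so reliability = 0.8605.
Error variance = 1463.28 − 1259.21 = 204.073; SEM = √204.073 = 14.285.

14.285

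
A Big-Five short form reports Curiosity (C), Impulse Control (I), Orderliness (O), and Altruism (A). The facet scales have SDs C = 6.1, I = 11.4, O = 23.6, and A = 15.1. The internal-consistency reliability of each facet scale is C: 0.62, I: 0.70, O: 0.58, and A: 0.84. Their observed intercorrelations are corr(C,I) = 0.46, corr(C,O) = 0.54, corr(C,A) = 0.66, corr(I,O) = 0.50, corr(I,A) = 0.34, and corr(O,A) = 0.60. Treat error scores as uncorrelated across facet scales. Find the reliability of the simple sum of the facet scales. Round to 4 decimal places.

0.8464

Var(C+I+O+A) = 6.1² + 11.4² + 23.6² + 15.1² + 2·[6.1·11.4·0.46 + 6.1·23.6·0.54 + 6.1·15.1·0.66 + 11.4·23.6·0.50 + 11.4·15.1·0.34 + 23.6·15.1·0.60] = 952.14 + 1154.77 = 2106.91.
Because errors are independent across components, Cov(Tᵢ,Tⱼ) = Cov(Xᵢ,Xⱼ); the off-diagonal part of the true-score variance is the same as above.
True-score variance = [6.1²·0.62 + 11.4²·0.70 + 23.6²·0.58 + 15.1²·0.84] + 1154.77 = 628.607 + 1154.77 = 1783.37.
Reliability = 1783.37 / 2106.91 = 0.8464.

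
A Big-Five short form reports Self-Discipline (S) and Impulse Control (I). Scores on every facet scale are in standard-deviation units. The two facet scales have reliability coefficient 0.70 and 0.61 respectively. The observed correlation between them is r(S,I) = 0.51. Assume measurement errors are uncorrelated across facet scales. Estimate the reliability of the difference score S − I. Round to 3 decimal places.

Var(S−I) = 1 + 1 − 2·0.51 = 2 − 1.02 = 0.98.
Because errors are independent across components, Cov(Tᵢ,Tⱼ) = Cov(Xᵢ,Xⱼ); the off-diagonal part of the true-score variance is the same as above.
True-score variance = [0.70 + 0.61] − 1.02 = 1.31 − 1.02 = 0.29.
Reliability = 0.29 / 0.98 = 0.296.

0.296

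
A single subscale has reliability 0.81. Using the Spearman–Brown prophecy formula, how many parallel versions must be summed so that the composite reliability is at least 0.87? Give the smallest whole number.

k ≥ ρ*(1−ρ₁)/(ρ₁(1−ρ*)) = 0.87·0.19 / (0.81·0.13) = 1.570.
Smallest integer k = 2.

2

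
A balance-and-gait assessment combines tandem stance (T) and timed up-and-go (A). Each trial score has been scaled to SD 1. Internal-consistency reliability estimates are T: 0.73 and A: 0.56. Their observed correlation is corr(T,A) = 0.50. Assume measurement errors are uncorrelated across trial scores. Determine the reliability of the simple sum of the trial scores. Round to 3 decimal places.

0.763

Var(T+A) = 2 + 2·[0.50] = 2 + 1 = 3.
Under uncorrelated errors the observed covariances equal the true-score covariances, so only the own-variance terms attenuate.
True-score variance = [0.73 + 0.56] + 1 = 1.29 + 1 = 2.29.
Reliability = 2.29 / 3 = 0.763.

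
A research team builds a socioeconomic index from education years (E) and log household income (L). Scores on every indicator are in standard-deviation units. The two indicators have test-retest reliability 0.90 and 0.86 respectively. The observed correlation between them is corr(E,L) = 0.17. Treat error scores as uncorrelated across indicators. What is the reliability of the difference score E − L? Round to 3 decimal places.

Var(E−L) = 1 + 1 − 2·0.17 = 2 − 0.34 = 1.66.
With uncorrelated errors the cross-covariances are all true-score covariance, so they carry over unchanged; only the diagonal terms shrink to ρᵢσᵢ².
True-score variance = [0.90 + 0.86] − 0.34 = 1.76 − 0.34 = 1.42.
Reliability = 1.42 / 1.66 = 0.855.

0.855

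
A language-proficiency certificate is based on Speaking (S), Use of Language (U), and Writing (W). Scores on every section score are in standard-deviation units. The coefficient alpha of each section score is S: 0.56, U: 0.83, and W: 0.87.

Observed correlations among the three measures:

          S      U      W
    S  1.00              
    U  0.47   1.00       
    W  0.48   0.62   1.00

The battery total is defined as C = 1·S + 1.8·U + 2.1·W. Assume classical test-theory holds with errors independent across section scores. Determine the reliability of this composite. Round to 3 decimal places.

Var(C) = 1 + 1.8² + 2.1² + 2·[1.8·0.47 + 2.1·0.48 + 3.78·0.62] = 8.65 + 8.3952 = 17.0452.
Under uncorrelated errors the observed covariances equal the true-score covariances, so only the own-variance terms attenuate.
True-score variance = [0.56 + 1.8²·0.83 + 2.1²·0.87] + 8.3952 = 7.0859 + 8.3952 = 15.4811.
Reliability = 15.4811 / 17.0452 = 0.908.

0.908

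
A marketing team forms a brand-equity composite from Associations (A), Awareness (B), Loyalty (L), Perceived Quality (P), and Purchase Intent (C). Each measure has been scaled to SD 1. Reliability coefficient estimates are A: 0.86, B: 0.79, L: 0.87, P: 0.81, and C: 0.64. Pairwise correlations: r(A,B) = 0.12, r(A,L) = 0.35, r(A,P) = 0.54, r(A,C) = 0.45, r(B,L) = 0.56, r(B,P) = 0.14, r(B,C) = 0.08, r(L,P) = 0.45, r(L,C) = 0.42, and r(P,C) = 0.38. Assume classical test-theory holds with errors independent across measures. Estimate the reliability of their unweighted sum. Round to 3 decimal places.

Var(A+B+L+P+C) = 5 + 2·[0.12 + 0.35 + 0.54 + 0.45 + 0.56 + 0.14 + 0.08 + 0.45 + 0.42 + 0.38] = 5 + 6.98 = 11.98.
Because errors are independent across components, Cov(Tᵢ,Tⱼ) = Cov(Xᵢ,Xⱼ); the off-diagonal part of the true-score variance is the same as above.
True-score variance = [0.86 + 0.79 + 0.87 + 0.81 + 0.64] + 6.98 = 3.97 + 6.98 = 10.95.
Reliability = 10.95 / 11.98 = 0.914.

0.914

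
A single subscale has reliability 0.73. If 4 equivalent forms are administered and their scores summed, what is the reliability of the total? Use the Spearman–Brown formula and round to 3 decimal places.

0.915

ρ_k = kρ / (1 + (k−1)ρ) = 4·0.73 / (1 + 3·0.73) = 2.920 / 3.190 = 0.915.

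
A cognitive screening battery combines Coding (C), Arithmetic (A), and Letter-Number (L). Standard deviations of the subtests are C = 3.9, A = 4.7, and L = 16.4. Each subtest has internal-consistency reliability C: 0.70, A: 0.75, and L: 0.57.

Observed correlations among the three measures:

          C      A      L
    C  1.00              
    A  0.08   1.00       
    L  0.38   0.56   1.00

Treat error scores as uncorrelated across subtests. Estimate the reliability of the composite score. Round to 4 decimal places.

0.7169

Var(C+A+L) = 3.9² + 4.7² + 16.4² + 2·[3.9·4.7·0.08 + 3.9·16.4·0.38 + 4.7·16.4·0.56] = 306.26 + 137.872 = 444.132.
Under uncorrelated errors the observed covariances equal the true-score covariances, so only the own-variance terms attenuate.
True-score variance = [3.9²·0.70 + 4.7²·0.75 + 16.4²·0.57] + 137.872 = 180.522 + 137.872 = 318.394.
Reliability = 318.394 / 444.132 = 0.7169.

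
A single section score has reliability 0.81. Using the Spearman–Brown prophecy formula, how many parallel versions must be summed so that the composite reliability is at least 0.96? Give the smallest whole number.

k ≥ ρ*(1−ρ₁)/(ρ₁(1−ρ*)) = 0.96·0.19 / (0.81·0.04) = 5.630.
Smallest integer k = 6.

6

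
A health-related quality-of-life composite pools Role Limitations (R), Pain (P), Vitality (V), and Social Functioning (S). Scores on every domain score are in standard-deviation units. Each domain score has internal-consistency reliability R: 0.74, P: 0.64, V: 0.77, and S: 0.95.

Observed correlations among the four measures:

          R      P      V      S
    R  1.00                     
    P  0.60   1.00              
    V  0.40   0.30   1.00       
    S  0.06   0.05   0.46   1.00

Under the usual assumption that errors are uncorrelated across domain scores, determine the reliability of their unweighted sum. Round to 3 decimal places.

0.884

Var(R+P+V+S) = 4 + 2·[0.60 + 0.40 + 0.06 + 0.30 + 0.05 + 0.46] = 4 + 3.74 = 7.74.
With uncorrelated errors the cross-covariances are all true-score covariance, so they carry over unchanged; only the diagonal terms shrink to ρᵢσᵢ².
True-score variance = [0.74 + 0.64 + 0.77 + 0.95] + 3.74 = 3.1 + 3.74 = 6.84.
Reliability = 6.84 / 7.74 = 0.884.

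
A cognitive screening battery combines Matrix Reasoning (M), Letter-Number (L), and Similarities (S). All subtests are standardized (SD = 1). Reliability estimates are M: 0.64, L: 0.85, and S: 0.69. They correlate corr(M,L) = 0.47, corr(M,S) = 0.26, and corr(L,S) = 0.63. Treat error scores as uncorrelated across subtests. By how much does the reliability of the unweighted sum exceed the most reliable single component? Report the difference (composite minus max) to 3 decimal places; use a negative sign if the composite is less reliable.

Var(sum) = 3 + 2.72 = 5.72; true-score variance = 2.18 + 2.72 = 4.9; composite reliability = 0.8566.
Max component reliability = 0.8500.
Difference = 0.8566 − 0.8500 = 0.007.

0.007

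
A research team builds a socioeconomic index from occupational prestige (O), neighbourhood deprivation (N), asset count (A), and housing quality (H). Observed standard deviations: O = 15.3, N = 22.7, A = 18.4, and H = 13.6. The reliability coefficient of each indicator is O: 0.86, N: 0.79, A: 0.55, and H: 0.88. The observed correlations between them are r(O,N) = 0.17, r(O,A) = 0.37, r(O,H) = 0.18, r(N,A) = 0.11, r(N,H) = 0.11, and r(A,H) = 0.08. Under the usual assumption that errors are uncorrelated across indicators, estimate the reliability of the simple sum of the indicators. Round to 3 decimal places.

Var(O+N+A+H) = 15.3² + 22.7² + 18.4² + 13.6² + 2·[15.3·22.7·0.17 + 15.3·18.4·0.37 + 15.3·13.6·0.18 + 22.7·18.4·0.11 + 22.7·13.6·0.11 + 18.4·13.6·0.08] = 1272.9 + 601.165 = 1874.07.
With uncorrelated errors the cross-covariances are all true-score covariance, so they carry over unchanged; only the diagonal terms shrink to ρᵢσᵢ².
True-score variance = [15.3²·0.86 + 22.7²·0.79 + 18.4²·0.55 + 13.6²·0.88] + 601.165 = 957.369 + 601.165 = 1558.53.
Reliability = 1558.53 / 1874.07 = 0.832.

0.832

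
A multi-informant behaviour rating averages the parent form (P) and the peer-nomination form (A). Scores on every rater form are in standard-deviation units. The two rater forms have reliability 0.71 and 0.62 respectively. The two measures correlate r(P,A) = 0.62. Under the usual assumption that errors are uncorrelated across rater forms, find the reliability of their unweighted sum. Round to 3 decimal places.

Var(P+A) = 2 + 2·[0.62] = 2 + 1.24 = 3.24.
Because errors are independent across components, Cov(Tᵢ,Tⱼ) = Cov(Xᵢ,Xⱼ); the off-diagonal part of the true-score variance is the same as above.
True-score variance = [0.71 + 0.62] + 1.24 = 1.33 + 1.24 = 2.57.
Reliability = 2.57 / 3.24 = 0.793.

0.793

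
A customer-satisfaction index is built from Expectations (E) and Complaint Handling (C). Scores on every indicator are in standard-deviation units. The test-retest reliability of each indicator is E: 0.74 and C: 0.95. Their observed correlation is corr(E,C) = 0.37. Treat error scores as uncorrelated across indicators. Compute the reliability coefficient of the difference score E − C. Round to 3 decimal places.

Var(E−C) = 1 + 1 − 2·0.37 = 2 − 0.74 = 1.26.
Under uncorrelated errors the observed covariances equal the true-score covariances, so only the own-variance terms attenuate.
True-score variance = [0.74 + 0.95] − 0.74 = 1.69 − 0.74 = 0.95.
Reliability = 0.95 / 1.26 = 0.754.

0.754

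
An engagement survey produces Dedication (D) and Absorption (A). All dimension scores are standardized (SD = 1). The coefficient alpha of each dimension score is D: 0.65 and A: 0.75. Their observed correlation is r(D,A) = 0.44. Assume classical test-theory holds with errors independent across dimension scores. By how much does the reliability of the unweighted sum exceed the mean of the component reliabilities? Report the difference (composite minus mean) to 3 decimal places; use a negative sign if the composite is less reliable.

Var(sum) = 2 + 0.88 = 2.88; true-score variance = 1.4 + 0.88 = 2.28; composite reliability = 0.7917.
Mean component reliability = 0.7000.
Difference = 0.7917 − 0.7000 = 0.092.

0.092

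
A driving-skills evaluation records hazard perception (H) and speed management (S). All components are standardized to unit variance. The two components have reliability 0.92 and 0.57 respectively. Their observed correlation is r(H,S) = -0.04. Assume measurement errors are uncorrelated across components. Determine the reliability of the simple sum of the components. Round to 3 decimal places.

Var(H+S) = 2 + 2·[(-0.04)] = 2 − 0.08 = 1.92.
Because errors are independent across components, Cov(Tᵢ,Tⱼ) = Cov(Xᵢ,Xⱼ); the off-diagonal part of the true-score variance is the same as above.
True-score variance = [0.92 + 0.57] − 0.08 = 1.49 − 0.08 = 1.41.
Reliability = 1.41 / 1.92 = 0.734.

0.734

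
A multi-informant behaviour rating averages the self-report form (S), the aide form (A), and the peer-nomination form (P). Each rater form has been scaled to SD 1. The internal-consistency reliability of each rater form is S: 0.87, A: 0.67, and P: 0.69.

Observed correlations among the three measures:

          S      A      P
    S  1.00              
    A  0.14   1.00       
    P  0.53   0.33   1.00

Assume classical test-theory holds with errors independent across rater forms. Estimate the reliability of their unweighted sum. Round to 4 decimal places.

0.8460

Var(S+A+P) = 3 + 2·[0.14 + 0.53 + 0.33] = 3 + 2 = 5.
Because errors are independent across components, Cov(Tᵢ,Tⱼ) = Cov(Xᵢ,Xⱼ); the off-diagonal part of the true-score variance is the same as above.
True-score variance = [0.87 + 0.67 + 0.69] + 2 = 2.23 + 2 = 4.23.
Reliability = 4.23 / 5 = 0.8460.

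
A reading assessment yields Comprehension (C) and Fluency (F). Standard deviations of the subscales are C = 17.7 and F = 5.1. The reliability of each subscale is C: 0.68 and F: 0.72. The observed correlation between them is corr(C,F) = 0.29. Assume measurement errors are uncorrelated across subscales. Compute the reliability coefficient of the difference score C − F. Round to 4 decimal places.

Var(C−F) = 17.7² + 5.1² − 2·17.7·5.1·0.29 = 339.3 − 52.3566 = 286.943.
Because errors are independent across components, Cov(Tᵢ,Tⱼ) = Cov(Xᵢ,Xⱼ); the off-diagonal part of the true-score variance is the same as above.
True-score variance = [17.7²·0.68 + 5.1²·0.72] − 52.3566 = 231.764 − 52.3566 = 179.408.
Reliability = 179.408 / 286.943 = 0.6252.

0.6252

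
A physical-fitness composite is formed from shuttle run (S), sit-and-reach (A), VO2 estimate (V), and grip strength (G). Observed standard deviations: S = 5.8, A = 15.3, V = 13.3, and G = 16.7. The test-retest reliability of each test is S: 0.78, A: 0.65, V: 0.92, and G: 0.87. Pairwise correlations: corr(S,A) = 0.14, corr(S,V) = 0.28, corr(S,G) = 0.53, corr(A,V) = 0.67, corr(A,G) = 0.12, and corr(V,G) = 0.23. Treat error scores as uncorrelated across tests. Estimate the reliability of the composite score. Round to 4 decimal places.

Var(S+A+V+G) = 5.8² + 15.3² + 13.3² + 16.7² + 2·[5.8·15.3·0.14 + 5.8·13.3·0.28 + 5.8·16.7·0.53 + 15.3·13.3·0.67 + 15.3·16.7·0.12 + 13.3·16.7·0.23] = 723.51 + 606.887 = 1330.4.
Under uncorrelated errors the observed covariances equal the true-score covariances, so only the own-variance terms attenuate.
True-score variance = [5.8²·0.78 + 15.3²·0.65 + 13.3²·0.92 + 16.7²·0.87] + 606.887 = 583.771 + 606.887 = 1190.66.
Reliability = 1190.66 / 1330.4 = 0.8950.

0.8950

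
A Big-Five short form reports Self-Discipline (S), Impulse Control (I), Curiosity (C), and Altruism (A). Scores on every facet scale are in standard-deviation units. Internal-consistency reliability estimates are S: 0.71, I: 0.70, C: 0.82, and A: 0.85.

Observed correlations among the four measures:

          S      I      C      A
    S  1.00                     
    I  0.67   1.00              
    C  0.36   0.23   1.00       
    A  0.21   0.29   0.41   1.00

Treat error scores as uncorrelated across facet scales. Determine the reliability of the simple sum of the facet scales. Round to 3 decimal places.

0.890

Var(S+I+C+A) = 4 + 2·[0.67 + 0.36 + 0.21 + 0.23 + 0.29 + 0.41] = 4 + 4.34 = 8.34.
With uncorrelated errors the cross-covariances are all true-score covariance, so they carry over unchanged; only the diagonal terms shrink to ρᵢσᵢ².
True-score variance = [0.71 + 0.70 + 0.82 + 0.85] + 4.34 = 3.08 + 4.34 = 7.42.
Reliability = 7.42 / 8.34 = 0.890.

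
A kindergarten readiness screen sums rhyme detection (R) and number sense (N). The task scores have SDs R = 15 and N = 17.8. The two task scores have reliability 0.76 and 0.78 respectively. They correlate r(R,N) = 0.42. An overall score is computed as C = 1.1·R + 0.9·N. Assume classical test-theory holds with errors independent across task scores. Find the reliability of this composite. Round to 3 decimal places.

0.838

Var(C) = 1.1²·15² + 0.9²·17.8² + 2·[0.99·15·17.8·0.42] = 528.89 + 222.037 = 750.928.
Under uncorrelated errors the observed covariances equal the true-score covariances, so only the own-variance terms attenuate.
True-score variance = [1.1²·15²·0.76 + 0.9²·17.8²·0.78] + 222.037 = 407.09 + 222.037 = 629.127.
Reliability = 629.127 / 750.928 = 0.838.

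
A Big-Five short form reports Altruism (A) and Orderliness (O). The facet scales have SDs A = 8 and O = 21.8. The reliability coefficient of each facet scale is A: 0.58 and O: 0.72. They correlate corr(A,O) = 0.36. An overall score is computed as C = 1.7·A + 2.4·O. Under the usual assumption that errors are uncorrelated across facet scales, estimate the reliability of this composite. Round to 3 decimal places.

0.754

Var(C) = 1.7²·8² + 2.4²·21.8² + 2·[4.08·8·21.8·0.36] = 2922.34 + 512.317 = 3434.66.
With uncorrelated errors the cross-covariances are all true-score covariance, so they carry over unchanged; only the diagonal terms shrink to ρᵢσᵢ².
True-score variance = [1.7²·8²·0.58 + 2.4²·21.8²·0.72] + 512.317 = 2078.19 + 512.317 = 2590.51.
Reliability = 2590.51 / 3434.66 = 0.754.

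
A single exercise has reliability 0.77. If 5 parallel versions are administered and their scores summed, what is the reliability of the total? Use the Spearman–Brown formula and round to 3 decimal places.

ρ_k = kρ / (1 + (k−1)ρ) = 5·0.77 / (1 + 4·0.77) = 3.850 / 4.080 = 0.944.

0.944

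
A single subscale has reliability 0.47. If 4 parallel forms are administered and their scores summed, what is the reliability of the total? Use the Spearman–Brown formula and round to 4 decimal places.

ρ_k = kρ / (1 + (k−1)ρ) = 4·0.47 / (1 + 3·0.47) = 1.880 / 2.410 = 0.7801.

0.7801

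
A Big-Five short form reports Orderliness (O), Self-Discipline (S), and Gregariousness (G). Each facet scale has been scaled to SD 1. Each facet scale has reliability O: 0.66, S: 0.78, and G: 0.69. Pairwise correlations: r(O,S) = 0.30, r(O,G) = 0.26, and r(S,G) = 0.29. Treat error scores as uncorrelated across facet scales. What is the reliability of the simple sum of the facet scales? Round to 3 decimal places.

0.815

Var(O+S+G) = 3 + 2·[0.30 + 0.26 + 0.29] = 3 + 1.7 = 4.7.
Under uncorrelated errors the observed covariances equal the true-score covariances, so only the own-variance terms attenuate.
True-score variance = [0.66 + 0.78 + 0.69] + 1.7 = 2.13 + 1.7 = 3.83.
Reliability = 3.83 / 4.7 = 0.815.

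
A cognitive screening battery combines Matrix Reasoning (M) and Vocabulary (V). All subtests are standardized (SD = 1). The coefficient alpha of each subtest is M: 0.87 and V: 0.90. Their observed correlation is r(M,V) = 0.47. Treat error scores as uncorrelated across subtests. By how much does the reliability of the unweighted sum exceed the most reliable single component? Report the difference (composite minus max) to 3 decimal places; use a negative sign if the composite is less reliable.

0.022

Var(sum) = 2 + 0.94 = 2.94; true-score variance = 1.77 + 0.94 = 2.71; composite reliability = 0.9218.
Max component reliability = 0.9000.
Difference = 0.9218 − 0.9000 = 0.022.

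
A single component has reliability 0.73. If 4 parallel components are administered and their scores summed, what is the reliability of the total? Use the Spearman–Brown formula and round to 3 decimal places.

0.915

ρ_k = kρ / (1 + (k−1)ρ) = 4·0.73 / (1 + 3·0.73) = 2.920 / 3.190 = 0.915.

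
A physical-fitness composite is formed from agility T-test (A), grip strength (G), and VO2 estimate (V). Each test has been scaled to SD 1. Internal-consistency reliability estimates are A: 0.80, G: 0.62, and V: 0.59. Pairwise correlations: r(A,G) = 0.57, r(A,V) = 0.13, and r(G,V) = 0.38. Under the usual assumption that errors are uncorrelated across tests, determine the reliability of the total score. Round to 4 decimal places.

Var(A+G+V) = 3 + 2·[0.57 + 0.13 + 0.38] = 3 + 2.16 = 5.16.
Because errors are independent across components, Cov(Tᵢ,Tⱼ) = Cov(Xᵢ,Xⱼ); the off-diagonal part of the true-score variance is the same as above.
True-score variance = [0.80 + 0.62 + 0.59] + 2.16 = 2.01 + 2.16 = 4.17.
Reliability = 4.17 / 5.16 = 0.8081.

0.8081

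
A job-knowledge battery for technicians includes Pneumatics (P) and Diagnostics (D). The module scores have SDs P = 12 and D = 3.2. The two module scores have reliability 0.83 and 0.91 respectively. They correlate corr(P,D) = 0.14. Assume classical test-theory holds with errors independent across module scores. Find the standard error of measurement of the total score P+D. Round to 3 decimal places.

Var(total) = 154.24 + 10.752 = 164.992.
True-score variance = 128.838 + 10.752 = 139.59, so reliability = 0.8460.
Error variance = 164.992 − 139.59 = 25.4016; SEM = √25.4016 = 5.040.

5.040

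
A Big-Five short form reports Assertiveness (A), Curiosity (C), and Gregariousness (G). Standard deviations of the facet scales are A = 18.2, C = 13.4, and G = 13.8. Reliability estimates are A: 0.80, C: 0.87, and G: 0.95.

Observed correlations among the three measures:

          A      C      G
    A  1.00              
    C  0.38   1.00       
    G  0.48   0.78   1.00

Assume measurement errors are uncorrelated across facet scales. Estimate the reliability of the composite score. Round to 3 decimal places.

0.930

Var(A+C+G) = 18.2² + 13.4² + 13.8² + 2·[18.2·13.4·0.38 + 18.2·13.8·0.48 + 13.4·13.8·0.78] = 701.24 + 714.938 = 1416.18.
Because errors are independent across components, Cov(Tᵢ,Tⱼ) = Cov(Xᵢ,Xⱼ); the off-diagonal part of the true-score variance is the same as above.
True-score variance = [18.2²·0.80 + 13.4²·0.87 + 13.8²·0.95] + 714.938 = 602.127 + 714.938 = 1317.06.
Reliability = 1317.06 / 1416.18 = 0.930.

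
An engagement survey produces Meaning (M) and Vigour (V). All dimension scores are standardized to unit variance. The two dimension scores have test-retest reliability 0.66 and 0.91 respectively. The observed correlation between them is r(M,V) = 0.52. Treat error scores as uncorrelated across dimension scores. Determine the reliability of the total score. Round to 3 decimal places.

0.859

Var(M+V) = 2 + 2·[0.52] = 2 + 1.04 = 3.04.
With uncorrelated errors the cross-covariances are all true-score covariance, so they carry over unchanged; only the diagonal terms shrink to ρᵢσᵢ².
True-score variance = [0.66 + 0.91] + 1.04 = 1.57 + 1.04 = 2.61.
Reliability = 2.61 / 3.04 = 0.859.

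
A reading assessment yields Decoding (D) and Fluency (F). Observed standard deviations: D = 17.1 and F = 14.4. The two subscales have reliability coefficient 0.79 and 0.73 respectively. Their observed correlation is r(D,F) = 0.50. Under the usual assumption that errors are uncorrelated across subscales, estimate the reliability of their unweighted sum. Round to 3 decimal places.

0.843

Var(D+F) = 17.1² + 14.4² + 2·[17.1·14.4·0.50] = 499.77 + 246.24 = 746.01.
Because errors are independent across components, Cov(Tᵢ,Tⱼ) = Cov(Xᵢ,Xⱼ); the off-diagonal part of the true-score variance is the same as above.
True-score variance = [17.1²·0.79 + 14.4²·0.73] + 246.24 = 382.377 + 246.24 = 628.617.
Reliability = 628.617 / 746.01 = 0.843.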